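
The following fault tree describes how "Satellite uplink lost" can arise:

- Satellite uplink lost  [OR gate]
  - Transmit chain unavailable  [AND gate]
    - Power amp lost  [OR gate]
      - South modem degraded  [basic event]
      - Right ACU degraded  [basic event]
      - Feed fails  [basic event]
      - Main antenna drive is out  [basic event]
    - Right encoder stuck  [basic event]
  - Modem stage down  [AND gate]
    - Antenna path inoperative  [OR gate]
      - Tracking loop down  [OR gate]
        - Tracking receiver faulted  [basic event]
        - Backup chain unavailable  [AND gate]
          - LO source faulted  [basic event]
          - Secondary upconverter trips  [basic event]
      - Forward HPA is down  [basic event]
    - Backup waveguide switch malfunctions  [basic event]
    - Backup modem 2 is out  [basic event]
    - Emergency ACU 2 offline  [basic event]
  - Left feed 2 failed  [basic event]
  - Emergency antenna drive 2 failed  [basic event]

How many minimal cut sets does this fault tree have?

9

Power amp lost [OR]: union of children's cut sets → 4 cut set(s).
Transmit chain unavailable [AND]: one cut set from each child combined → 4 × 1 = 4 cut set(s).
Backup chain unavailable [AND]: one cut set from each child combined → 1 × 1 = 1 cut set(s).
Tracking loop down [OR]: union of children's cut sets → 2 cut set(s).
Antenna path inoperative [OR]: union of children's cut sets → 3 cut set(s).
Modem stage down [AND]: one cut set from each child combined → 3 × 1 × 1 × 1 = 3 cut set(s).
Satellite uplink lost [OR]: union of children's cut sets → 9 cut set(s).
Minimal cut sets: {Right encoder stuck, South modem degraded}; {Right ACU degraded, Right encoder stuck}; {Feed fails, Right encoder stuck}; {Main antenna drive is out, Right encoder stuck}; {Backup modem 2 is out, Backup waveguide switch malfunctions, Emergency ACU 2 offline, Tracking receiver faulted}; {Backup modem 2 is out, Backup waveguide switch malfunctions, Emergency ACU 2 offline, LO source faulted, Secondary upconverter trips}; {Backup modem 2 is out, Backup waveguide switch malfunctions, Emergency ACU 2 offline, Forward HPA is down}; {Left feed 2 failed}; {Emergency antenna drive 2 failed}.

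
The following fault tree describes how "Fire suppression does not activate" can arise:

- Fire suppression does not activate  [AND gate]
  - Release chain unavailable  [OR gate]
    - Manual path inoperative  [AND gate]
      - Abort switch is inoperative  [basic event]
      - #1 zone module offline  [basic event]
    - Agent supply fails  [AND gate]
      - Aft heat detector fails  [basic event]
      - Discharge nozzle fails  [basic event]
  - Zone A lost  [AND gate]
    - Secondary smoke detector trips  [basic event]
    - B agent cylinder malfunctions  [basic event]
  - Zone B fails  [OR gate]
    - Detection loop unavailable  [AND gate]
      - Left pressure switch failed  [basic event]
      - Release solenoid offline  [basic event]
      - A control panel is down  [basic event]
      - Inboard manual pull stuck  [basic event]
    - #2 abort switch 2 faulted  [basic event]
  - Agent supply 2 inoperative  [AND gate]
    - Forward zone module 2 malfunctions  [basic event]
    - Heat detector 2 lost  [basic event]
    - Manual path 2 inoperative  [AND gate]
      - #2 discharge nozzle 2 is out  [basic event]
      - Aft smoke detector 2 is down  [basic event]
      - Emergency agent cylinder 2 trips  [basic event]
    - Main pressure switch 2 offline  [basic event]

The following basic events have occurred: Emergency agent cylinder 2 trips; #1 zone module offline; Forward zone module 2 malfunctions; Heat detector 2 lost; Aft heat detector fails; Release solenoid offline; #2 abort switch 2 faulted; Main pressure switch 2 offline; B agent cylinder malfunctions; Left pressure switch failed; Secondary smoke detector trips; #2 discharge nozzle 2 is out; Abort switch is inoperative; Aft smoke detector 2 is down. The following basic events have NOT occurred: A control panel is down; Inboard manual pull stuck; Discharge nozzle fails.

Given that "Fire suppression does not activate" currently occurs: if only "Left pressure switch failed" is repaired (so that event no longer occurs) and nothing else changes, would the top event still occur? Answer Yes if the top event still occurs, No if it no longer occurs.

Yes

Counterfactual: set "Left pressure switch failed" to not occurred.
Manual path inoperative [AND]: Abort switch is inoperative=occurs, #1 zone module offline=occurs → all inputs occur → occurs.
Agent supply fails [AND]: Aft heat detector fails=occurs, Discharge nozzle fails=not → not all inputs occur → does not occur.
Release chain unavailable [OR]: Manual path inoperative=occurs, Agent supply fails=not → at least one input occurs → occurs.
Zone A lost [AND]: Secondary smoke detector trips=occurs, B agent cylinder malfunctions=occurs → all inputs occur → occurs.
Detection loop unavailable [AND]: Left pressure switch failed=not, Release solenoid offline=occurs, A control panel is down=not, Inboard manual pull stuck=not → not all inputs occur → does not occur.
Zone B fails [OR]: Detection loop unavailable=not, #2 abort switch 2 faulted=occurs → at least one input occurs → occurs.
Manual path 2 inoperative [AND]: #2 discharge nozzle 2 is out=occurs, Aft smoke detector 2 is down=occurs, Emergency agent cylinder 2 trips=occurs → all inputs occur → occurs.
Agent supply 2 inoperative [AND]: Forward zone module 2 malfunctions=occurs, Heat detector 2 lost=occurs, Manual path 2 inoperative=occurs, Main pressure switch 2 offline=occurs → all inputs occur → occurs.
Fire suppression does not activate [AND]: Release chain unavailable=occurs, Zone A lost=occurs, Zone B fails=occurs, Agent supply 2 inoperative=occurs → all inputs occur → occurs.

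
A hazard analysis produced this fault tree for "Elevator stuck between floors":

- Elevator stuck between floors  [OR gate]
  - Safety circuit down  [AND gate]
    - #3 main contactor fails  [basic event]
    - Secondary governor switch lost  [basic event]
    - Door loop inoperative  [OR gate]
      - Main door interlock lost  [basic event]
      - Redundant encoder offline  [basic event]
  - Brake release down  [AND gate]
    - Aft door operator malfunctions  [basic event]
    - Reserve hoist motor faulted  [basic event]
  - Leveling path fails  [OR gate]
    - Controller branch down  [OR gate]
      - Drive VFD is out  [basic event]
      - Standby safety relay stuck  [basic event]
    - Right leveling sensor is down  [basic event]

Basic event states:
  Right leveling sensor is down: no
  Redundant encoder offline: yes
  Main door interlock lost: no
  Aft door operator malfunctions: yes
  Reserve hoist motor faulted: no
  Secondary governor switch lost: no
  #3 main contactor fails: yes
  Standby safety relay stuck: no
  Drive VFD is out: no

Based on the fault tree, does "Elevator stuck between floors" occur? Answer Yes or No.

No

Door loop inoperative [OR]: Main door interlock lost=not, Redundant encoder offline=occurs → at least one input occurs → occurs.
Safety circuit down [AND]: #3 main contactor fails=occurs, Secondary governor switch lost=not, Door loop inoperative=occurs → not all inputs occur → does not occur.
Brake release down [AND]: Aft door operator malfunctions=occurs, Reserve hoist motor faulted=not → not all inputs occur → does not occur.
Controller branch down [OR]: Drive VFD is out=not, Standby safety relay stuck=not → no input occurs → does not occur.
Leveling path fails [OR]: Controller branch down=not, Right leveling sensor is down=not → no input occurs → does not occur.
Elevator stuck between floors [OR]: Safety circuit down=not, Brake release down=not, Leveling path fails=not → no input occurs → does not occur.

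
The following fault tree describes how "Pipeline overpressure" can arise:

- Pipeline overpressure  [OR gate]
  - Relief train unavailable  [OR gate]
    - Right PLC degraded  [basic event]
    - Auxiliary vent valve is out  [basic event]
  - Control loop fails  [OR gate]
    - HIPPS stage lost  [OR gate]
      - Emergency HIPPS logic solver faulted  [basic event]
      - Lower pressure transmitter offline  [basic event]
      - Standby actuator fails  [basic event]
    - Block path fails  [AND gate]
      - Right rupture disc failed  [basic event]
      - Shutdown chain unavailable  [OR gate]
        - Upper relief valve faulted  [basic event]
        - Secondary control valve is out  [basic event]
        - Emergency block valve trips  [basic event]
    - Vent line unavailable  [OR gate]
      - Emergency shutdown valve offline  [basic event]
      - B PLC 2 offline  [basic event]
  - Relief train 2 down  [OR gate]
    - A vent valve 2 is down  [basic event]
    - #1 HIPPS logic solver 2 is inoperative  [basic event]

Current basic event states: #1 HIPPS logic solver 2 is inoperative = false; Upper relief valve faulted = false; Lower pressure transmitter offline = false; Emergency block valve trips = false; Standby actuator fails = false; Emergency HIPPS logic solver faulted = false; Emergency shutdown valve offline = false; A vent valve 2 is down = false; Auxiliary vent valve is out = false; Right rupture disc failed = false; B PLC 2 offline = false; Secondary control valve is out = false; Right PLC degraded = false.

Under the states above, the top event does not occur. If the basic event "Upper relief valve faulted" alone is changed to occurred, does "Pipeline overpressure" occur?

Counterfactual: set "Upper relief valve faulted" to occurred.
Relief train unavailable [OR]: Right PLC degraded=not, Auxiliary vent valve is out=not → no input occurs → does not occur.
HIPPS stage lost [OR]: Emergency HIPPS logic solver faulted=not, Lower pressure transmitter offline=not, Standby actuator fails=not → no input occurs → does not occur.
Shutdown chain unavailable [OR]: Upper relief valve faulted=occurs, Secondary control valve is out=not, Emergency block valve trips=not → at least one input occurs → occurs.
Block path fails [AND]: Right rupture disc failed=not, Shutdown chain unavailable=occurs → not all inputs occur → does not occur.
Vent line unavailable [OR]: Emergency shutdown valve offline=not, B PLC 2 offline=not → no input occurs → does not occur.
Control loop fails [OR]: HIPPS stage lost=not, Block path fails=not, Vent line unavailable=not → no input occurs → does not occur.
Relief train 2 down [OR]: A vent valve 2 is down=not, #1 HIPPS logic solver 2 is inoperative=not → no input occurs → does not occur.
Pipeline overpressure [OR]: Relief train unavailable=not, Control loop fails=not, Relief train 2 down=not → no input occurs → does not occur.

No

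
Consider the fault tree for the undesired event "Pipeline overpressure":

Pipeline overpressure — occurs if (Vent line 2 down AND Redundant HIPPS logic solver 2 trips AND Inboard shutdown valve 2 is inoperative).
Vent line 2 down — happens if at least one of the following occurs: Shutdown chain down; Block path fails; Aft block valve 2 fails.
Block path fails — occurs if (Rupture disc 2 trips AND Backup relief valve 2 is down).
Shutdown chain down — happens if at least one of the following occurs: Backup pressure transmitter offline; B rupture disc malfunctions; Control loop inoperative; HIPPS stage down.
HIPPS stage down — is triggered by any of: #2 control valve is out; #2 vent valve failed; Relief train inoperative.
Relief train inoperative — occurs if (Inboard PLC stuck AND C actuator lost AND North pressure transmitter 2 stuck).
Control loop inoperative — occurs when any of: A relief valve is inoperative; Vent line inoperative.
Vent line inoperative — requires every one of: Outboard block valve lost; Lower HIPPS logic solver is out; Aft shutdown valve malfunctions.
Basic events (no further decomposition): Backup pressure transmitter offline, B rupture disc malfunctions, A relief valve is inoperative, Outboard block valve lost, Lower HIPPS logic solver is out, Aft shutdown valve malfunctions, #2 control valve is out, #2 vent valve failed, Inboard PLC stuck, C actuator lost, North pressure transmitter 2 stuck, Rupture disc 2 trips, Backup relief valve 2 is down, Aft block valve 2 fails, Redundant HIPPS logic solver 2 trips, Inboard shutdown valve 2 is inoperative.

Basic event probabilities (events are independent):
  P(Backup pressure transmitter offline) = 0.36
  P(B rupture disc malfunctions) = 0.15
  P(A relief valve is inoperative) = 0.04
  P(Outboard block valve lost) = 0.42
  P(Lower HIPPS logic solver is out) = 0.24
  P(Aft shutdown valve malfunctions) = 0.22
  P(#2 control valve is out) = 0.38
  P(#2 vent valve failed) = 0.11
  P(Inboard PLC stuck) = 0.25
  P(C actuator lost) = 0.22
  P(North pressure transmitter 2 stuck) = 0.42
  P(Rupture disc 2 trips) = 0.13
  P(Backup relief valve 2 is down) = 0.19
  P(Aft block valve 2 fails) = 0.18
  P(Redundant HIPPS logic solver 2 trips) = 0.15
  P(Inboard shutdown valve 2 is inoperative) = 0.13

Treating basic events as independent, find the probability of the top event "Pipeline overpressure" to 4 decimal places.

0.0152

P(Vent line inoperative) [AND] = 0.42 × 0.24 × 0.22 = 0.022176
P(Control loop inoperative) [OR] = 1 − (1−0.04) × (1−0.022176) = 0.061289
P(Relief train inoperative) [AND] = 0.25 × 0.22 × 0.42 = 0.023100
P(HIPPS stage down) [OR] = 1 − (1−0.38) × (1−0.11) × (1−0.023100) = 0.460947
P(Shutdown chain down) [OR] = 1 − (1−0.36) × (1−0.15) × (1−0.061289) × (1−0.460947) = 0.724728
P(Block path fails) [AND] = 0.13 × 0.19 = 0.024700
P(Vent line 2 down) [OR] = 1 − (1−0.724728) × (1−0.024700) × (1−0.18) = 0.779852
P(Pipeline overpressure) [AND] = 0.779852 × 0.15 × 0.13 = 0.015207
Rounded to 4 decimal places: P(Pipeline overpressure) ≈ 0.0152.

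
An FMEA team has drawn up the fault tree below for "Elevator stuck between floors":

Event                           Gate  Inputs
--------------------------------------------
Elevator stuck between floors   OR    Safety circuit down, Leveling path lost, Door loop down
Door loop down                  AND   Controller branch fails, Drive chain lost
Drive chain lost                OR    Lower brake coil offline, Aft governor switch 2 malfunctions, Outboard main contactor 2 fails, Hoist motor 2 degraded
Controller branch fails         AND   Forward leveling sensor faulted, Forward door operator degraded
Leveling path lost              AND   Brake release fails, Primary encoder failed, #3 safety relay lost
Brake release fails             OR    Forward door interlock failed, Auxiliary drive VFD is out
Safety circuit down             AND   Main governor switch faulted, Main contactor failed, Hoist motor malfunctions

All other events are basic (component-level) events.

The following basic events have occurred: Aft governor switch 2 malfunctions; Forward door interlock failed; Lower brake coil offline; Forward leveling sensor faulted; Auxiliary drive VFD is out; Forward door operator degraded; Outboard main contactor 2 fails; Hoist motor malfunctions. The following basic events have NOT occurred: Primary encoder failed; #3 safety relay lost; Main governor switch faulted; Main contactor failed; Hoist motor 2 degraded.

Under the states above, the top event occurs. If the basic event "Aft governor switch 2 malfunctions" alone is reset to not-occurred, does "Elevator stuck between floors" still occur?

Counterfactual: set "Aft governor switch 2 malfunctions" to not occurred.
Safety circuit down [AND]: Main governor switch faulted=not, Main contactor failed=not, Hoist motor malfunctions=occurs → not all inputs occur → does not occur.
Brake release fails [OR]: Forward door interlock failed=occurs, Auxiliary drive VFD is out=occurs → at least one input occurs → occurs.
Leveling path lost [AND]: Brake release fails=occurs, Primary encoder failed=not, #3 safety relay lost=not → not all inputs occur → does not occur.
Controller branch fails [AND]: Forward leveling sensor faulted=occurs, Forward door operator degraded=occurs → all inputs occur → occurs.
Drive chain lost [OR]: Lower brake coil offline=occurs, Aft governor switch 2 malfunctions=not, Outboard main contactor 2 fails=occurs, Hoist motor 2 degraded=not → at least one input occurs → occurs.
Door loop down [AND]: Controller branch fails=occurs, Drive chain lost=occurs → all inputs occur → occurs.
Elevator stuck between floors [OR]: Safety circuit down=not, Leveling path lost=not, Door loop down=occurs → at least one input occurs → occurs.

Yes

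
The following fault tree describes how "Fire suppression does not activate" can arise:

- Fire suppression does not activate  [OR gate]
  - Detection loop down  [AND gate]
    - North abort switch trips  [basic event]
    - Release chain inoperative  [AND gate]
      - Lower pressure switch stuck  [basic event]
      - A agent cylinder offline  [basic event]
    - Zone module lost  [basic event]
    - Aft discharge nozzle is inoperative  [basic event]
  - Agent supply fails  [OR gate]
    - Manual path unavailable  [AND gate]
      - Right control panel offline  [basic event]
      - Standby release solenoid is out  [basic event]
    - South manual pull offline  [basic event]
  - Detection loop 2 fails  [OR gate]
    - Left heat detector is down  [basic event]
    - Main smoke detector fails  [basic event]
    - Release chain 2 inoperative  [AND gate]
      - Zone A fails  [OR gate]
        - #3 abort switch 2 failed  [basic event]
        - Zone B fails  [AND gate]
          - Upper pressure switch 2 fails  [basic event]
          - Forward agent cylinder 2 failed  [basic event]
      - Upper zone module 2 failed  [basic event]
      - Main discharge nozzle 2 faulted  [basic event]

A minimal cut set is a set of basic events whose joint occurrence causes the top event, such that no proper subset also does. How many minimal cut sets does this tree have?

7

Release chain inoperative [AND]: one cut set from each child combined → 1 × 1 = 1 cut set(s).
Detection loop down [AND]: one cut set from each child combined → 1 × 1 × 1 × 1 = 1 cut set(s).
Manual path unavailable [AND]: one cut set from each child combined → 1 × 1 = 1 cut set(s).
Agent supply fails [OR]: union of children's cut sets → 2 cut set(s).
Zone B fails [AND]: one cut set from each child combined → 1 × 1 = 1 cut set(s).
Zone A fails [OR]: union of children's cut sets → 2 cut set(s).
Release chain 2 inoperative [AND]: one cut set from each child combined → 2 × 1 × 1 = 2 cut set(s).
Detection loop 2 fails [OR]: union of children's cut sets → 4 cut set(s).
Fire suppression does not activate [OR]: union of children's cut sets → 7 cut set(s).
Minimal cut sets: {A agent cylinder offline, Aft discharge nozzle is inoperative, Lower pressure switch stuck, North abort switch trips, Zone module lost}; {Right control panel offline, Standby release solenoid is out}; {South manual pull offline}; {Left heat detector is down}; {Main smoke detector fails}; {#3 abort switch 2 failed, Main discharge nozzle 2 faulted, Upper zone module 2 failed}; {Forward agent cylinder 2 failed, Main discharge nozzle 2 faulted, Upper pressure switch 2 fails, Upper zone module 2 failed}.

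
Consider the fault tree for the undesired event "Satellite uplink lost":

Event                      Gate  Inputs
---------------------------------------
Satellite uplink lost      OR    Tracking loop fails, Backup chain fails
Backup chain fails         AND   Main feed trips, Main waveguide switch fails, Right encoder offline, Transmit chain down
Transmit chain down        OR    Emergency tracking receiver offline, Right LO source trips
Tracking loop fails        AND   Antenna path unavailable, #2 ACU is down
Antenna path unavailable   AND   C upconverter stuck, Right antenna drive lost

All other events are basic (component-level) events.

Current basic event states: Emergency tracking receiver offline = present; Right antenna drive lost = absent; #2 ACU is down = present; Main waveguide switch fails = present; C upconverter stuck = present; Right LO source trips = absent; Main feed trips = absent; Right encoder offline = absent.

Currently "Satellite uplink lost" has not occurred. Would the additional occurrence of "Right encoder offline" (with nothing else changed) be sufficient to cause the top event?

Counterfactual: set "Right encoder offline" to occurred.
Antenna path unavailable [AND]: C upconverter stuck=occurs, Right antenna drive lost=not → not all inputs occur → does not occur.
Tracking loop fails [AND]: Antenna path unavailable=not, #2 ACU is down=occurs → not all inputs occur → does not occur.
Transmit chain down [OR]: Emergency tracking receiver offline=occurs, Right LO source trips=not → at least one input occurs → occurs.
Backup chain fails [AND]: Main feed trips=not, Main waveguide switch fails=occurs, Right encoder offline=occurs, Transmit chain down=occurs → not all inputs occur → does not occur.
Satellite uplink lost [OR]: Tracking loop fails=not, Backup chain fails=not → no input occurs → does not occur.

No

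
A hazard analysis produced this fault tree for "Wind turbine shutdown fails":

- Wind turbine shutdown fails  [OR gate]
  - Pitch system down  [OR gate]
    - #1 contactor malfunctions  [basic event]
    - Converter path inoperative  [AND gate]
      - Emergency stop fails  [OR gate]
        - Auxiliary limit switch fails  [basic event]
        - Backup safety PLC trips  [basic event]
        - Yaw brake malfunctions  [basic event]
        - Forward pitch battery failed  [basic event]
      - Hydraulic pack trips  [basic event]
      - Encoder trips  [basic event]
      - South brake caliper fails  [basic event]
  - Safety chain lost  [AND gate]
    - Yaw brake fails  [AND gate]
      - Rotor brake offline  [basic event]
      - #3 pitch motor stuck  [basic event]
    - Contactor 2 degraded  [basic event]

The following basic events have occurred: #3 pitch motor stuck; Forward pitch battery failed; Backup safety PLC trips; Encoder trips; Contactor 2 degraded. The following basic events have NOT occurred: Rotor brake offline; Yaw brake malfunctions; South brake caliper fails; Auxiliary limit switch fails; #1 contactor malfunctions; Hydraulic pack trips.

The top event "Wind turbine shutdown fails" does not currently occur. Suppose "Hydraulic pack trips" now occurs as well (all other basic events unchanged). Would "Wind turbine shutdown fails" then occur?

No

Counterfactual: set "Hydraulic pack trips" to occurred.
Emergency stop fails [OR]: Auxiliary limit switch fails=not, Backup safety PLC trips=occurs, Yaw brake malfunctions=not, Forward pitch battery failed=occurs → at least one input occurs → occurs.
Converter path inoperative [AND]: Emergency stop fails=occurs, Hydraulic pack trips=occurs, Encoder trips=occurs, South brake caliper fails=not → not all inputs occur → does not occur.
Pitch system down [OR]: #1 contactor malfunctions=not, Converter path inoperative=not → no input occurs → does not occur.
Yaw brake fails [AND]: Rotor brake offline=not, #3 pitch motor stuck=occurs → not all inputs occur → does not occur.
Safety chain lost [AND]: Yaw brake fails=not, Contactor 2 degraded=occurs → not all inputs occur → does not occur.
Wind turbine shutdown fails [OR]: Pitch system down=not, Safety chain lost=not → no input occurs → does not occur.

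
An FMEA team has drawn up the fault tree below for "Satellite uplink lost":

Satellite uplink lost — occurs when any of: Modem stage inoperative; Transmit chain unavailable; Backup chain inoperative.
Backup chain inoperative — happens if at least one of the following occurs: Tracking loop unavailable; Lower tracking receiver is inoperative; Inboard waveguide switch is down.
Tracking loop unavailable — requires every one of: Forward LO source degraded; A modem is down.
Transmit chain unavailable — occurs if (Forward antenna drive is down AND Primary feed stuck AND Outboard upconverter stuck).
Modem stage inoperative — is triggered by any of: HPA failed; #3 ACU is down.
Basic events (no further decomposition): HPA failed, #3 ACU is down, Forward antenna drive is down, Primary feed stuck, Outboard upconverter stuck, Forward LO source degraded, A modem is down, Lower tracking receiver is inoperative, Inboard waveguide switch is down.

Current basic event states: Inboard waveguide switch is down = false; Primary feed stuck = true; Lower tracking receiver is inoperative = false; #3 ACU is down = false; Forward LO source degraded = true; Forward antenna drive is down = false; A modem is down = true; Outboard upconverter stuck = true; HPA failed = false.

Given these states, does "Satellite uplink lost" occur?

Modem stage inoperative [OR]: HPA failed=not, #3 ACU is down=not → no input occurs → does not occur.
Transmit chain unavailable [AND]: Forward antenna drive is down=not, Primary feed stuck=occurs, Outboard upconverter stuck=occurs → not all inputs occur → does not occur.
Tracking loop unavailable [AND]: Forward LO source degraded=occurs, A modem is down=occurs → all inputs occur → occurs.
Backup chain inoperative [OR]: Tracking loop unavailable=occurs, Lower tracking receiver is inoperative=not, Inboard waveguide switch is down=not → at least one input occurs → occurs.
Satellite uplink lost [OR]: Modem stage inoperative=not, Transmit chain unavailable=not, Backup chain inoperative=occurs → at least one input occurs → occurs.

Yes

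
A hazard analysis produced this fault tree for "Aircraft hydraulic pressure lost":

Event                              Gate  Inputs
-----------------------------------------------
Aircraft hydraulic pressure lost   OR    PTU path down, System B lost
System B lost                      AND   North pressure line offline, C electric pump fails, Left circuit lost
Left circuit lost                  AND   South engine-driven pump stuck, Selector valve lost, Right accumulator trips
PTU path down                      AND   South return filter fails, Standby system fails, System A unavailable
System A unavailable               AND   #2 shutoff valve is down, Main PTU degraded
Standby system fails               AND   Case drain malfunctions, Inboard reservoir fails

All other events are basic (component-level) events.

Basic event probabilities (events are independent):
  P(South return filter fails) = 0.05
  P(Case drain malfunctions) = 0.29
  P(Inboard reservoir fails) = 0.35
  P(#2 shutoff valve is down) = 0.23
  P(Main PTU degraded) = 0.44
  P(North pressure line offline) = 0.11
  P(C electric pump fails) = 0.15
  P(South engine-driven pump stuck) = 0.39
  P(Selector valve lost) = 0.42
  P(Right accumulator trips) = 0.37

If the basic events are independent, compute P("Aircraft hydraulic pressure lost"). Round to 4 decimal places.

P(Standby system fails) [AND] = 0.29 × 0.35 = 0.101500
P(System A unavailable) [AND] = 0.23 × 0.44 = 0.101200
P(PTU path down) [AND] = 0.05 × 0.101500 × 0.101200 = 0.000514
P(Left circuit lost) [AND] = 0.39 × 0.42 × 0.37 = 0.060606
P(System B lost) [AND] = 0.11 × 0.15 × 0.060606 = 0.001000
P(Aircraft hydraulic pressure lost) [OR] = 1 − (1−0.000514) × (1−0.001000) = 0.001513
Rounded to 4 decimal places: P(Aircraft hydraulic pressure lost) ≈ 0.0015.

0.0015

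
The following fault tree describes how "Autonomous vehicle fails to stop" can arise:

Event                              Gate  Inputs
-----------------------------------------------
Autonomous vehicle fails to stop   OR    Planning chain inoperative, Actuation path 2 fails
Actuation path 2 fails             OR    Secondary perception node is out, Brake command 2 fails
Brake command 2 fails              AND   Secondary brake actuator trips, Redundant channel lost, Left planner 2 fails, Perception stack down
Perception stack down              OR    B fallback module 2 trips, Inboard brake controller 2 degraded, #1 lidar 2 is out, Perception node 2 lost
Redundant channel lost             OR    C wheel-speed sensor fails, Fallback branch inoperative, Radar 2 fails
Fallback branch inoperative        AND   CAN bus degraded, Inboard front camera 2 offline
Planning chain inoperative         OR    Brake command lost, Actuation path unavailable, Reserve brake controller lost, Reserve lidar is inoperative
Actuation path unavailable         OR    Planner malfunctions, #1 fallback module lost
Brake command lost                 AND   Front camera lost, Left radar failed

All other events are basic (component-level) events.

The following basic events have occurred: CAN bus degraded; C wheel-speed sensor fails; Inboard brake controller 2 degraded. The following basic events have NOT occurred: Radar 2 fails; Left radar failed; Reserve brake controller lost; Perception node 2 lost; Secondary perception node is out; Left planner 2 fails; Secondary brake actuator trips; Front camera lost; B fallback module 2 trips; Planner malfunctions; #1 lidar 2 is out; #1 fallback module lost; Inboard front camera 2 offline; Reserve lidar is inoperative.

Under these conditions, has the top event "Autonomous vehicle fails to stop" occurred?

No

Brake command lost [AND]: Front camera lost=not, Left radar failed=not → not all inputs occur → does not occur.
Actuation path unavailable [OR]: Planner malfunctions=not, #1 fallback module lost=not → no input occurs → does not occur.
Planning chain inoperative [OR]: Brake command lost=not, Actuation path unavailable=not, Reserve brake controller lost=not, Reserve lidar is inoperative=not → no input occurs → does not occur.
Fallback branch inoperative [AND]: CAN bus degraded=occurs, Inboard front camera 2 offline=not → not all inputs occur → does not occur.
Redundant channel lost [OR]: C wheel-speed sensor fails=occurs, Fallback branch inoperative=not, Radar 2 fails=not → at least one input occurs → occurs.
Perception stack down [OR]: B fallback module 2 trips=not, Inboard brake controller 2 degraded=occurs, #1 lidar 2 is out=not, Perception node 2 lost=not → at least one input occurs → occurs.
Brake command 2 fails [AND]: Secondary brake actuator trips=not, Redundant channel lost=occurs, Left planner 2 fails=not, Perception stack down=occurs → not all inputs occur → does not occur.
Actuation path 2 fails [OR]: Secondary perception node is out=not, Brake command 2 fails=not → no input occurs → does not occur.
Autonomous vehicle fails to stop [OR]: Planning chain inoperative=not, Actuation path 2 fails=not → no input occurs → does not occur.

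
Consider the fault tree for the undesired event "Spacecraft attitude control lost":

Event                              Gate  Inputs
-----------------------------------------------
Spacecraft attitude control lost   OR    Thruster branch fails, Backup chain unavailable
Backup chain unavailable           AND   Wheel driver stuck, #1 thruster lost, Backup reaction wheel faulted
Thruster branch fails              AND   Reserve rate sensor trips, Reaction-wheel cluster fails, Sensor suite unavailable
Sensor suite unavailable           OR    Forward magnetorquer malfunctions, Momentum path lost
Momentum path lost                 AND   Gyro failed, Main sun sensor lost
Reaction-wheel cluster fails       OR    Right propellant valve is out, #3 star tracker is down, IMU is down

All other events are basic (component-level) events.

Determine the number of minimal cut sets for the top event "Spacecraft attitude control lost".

Reaction-wheel cluster fails [OR]: union of children's cut sets → 3 cut set(s).
Momentum path lost [AND]: one cut set from each child combined → 1 × 1 = 1 cut set(s).
Sensor suite unavailable [OR]: union of children's cut sets → 2 cut set(s).
Thruster branch fails [AND]: one cut set from each child combined → 1 × 3 × 2 = 6 cut set(s).
Backup chain unavailable [AND]: one cut set from each child combined → 1 × 1 × 1 = 1 cut set(s).
Spacecraft attitude control lost [OR]: union of children's cut sets → 7 cut set(s).
Minimal cut sets: {Forward magnetorquer malfunctions, Reserve rate sensor trips, Right propellant valve is out}; {Gyro failed, Main sun sensor lost, Reserve rate sensor trips, Right propellant valve is out}; {#3 star tracker is down, Forward magnetorquer malfunctions, Reserve rate sensor trips}; {#3 star tracker is down, Gyro failed, Main sun sensor lost, Reserve rate sensor trips}; {Forward magnetorquer malfunctions, IMU is down, Reserve rate sensor trips}; {Gyro failed, IMU is down, Main sun sensor lost, Reserve rate sensor trips}; {#1 thruster lost, Backup reaction wheel faulted, Wheel driver stuck}.

7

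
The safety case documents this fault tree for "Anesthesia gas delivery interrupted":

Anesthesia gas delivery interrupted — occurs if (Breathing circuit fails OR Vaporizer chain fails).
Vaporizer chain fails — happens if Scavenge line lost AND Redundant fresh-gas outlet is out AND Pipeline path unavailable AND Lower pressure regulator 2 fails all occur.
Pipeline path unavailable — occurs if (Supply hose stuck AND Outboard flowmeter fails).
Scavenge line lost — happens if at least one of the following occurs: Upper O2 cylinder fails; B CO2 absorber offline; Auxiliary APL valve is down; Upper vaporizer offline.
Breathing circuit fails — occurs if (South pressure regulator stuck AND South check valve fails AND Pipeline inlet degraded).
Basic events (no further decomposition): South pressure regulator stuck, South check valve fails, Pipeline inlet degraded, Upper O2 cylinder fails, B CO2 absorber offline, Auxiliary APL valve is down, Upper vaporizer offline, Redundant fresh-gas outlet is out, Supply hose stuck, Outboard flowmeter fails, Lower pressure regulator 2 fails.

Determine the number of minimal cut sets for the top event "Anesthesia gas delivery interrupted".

5

Breathing circuit fails [AND]: one cut set from each child combined → 1 × 1 × 1 = 1 cut set(s).
Scavenge line lost [OR]: union of children's cut sets → 4 cut set(s).
Pipeline path unavailable [AND]: one cut set from each child combined → 1 × 1 = 1 cut set(s).
Vaporizer chain fails [AND]: one cut set from each child combined → 4 × 1 × 1 × 1 = 4 cut set(s).
Anesthesia gas delivery interrupted [OR]: union of children's cut sets → 5 cut set(s).
Minimal cut sets: {Pipeline inlet degraded, South check valve fails, South pressure regulator stuck}; {Lower pressure regulator 2 fails, Outboard flowmeter fails, Redundant fresh-gas outlet is out, Supply hose stuck, Upper O2 cylinder fails}; {B CO2 absorber offline, Lower pressure regulator 2 fails, Outboard flowmeter fails, Redundant fresh-gas outlet is out, Supply hose stuck}; {Auxiliary APL valve is down, Lower pressure regulator 2 fails, Outboard flowmeter fails, Redundant fresh-gas outlet is out, Supply hose stuck}; {Lower pressure regulator 2 fails, Outboard flowmeter fails, Redundant fresh-gas outlet is out, Supply hose stuck, Upper vaporizer offline}.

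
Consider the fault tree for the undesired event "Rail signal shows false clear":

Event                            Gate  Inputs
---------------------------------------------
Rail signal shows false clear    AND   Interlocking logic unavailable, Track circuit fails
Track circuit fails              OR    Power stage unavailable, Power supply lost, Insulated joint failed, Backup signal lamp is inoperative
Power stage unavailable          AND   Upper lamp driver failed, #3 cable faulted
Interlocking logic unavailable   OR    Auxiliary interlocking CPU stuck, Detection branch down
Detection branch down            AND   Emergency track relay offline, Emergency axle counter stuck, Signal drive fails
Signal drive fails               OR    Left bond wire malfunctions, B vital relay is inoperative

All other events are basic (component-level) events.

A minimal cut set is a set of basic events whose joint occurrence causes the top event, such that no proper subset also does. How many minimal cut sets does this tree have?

Signal drive fails [OR]: union of children's cut sets → 2 cut set(s).
Detection branch down [AND]: one cut set from each child combined → 1 × 1 × 2 = 2 cut set(s).
Interlocking logic unavailable [OR]: union of children's cut sets → 3 cut set(s).
Power stage unavailable [AND]: one cut set from each child combined → 1 × 1 = 1 cut set(s).
Track circuit fails [OR]: union of children's cut sets → 4 cut set(s).
Rail signal shows false clear [AND]: one cut set from each child combined → 3 × 4 = 12 cut set(s).

12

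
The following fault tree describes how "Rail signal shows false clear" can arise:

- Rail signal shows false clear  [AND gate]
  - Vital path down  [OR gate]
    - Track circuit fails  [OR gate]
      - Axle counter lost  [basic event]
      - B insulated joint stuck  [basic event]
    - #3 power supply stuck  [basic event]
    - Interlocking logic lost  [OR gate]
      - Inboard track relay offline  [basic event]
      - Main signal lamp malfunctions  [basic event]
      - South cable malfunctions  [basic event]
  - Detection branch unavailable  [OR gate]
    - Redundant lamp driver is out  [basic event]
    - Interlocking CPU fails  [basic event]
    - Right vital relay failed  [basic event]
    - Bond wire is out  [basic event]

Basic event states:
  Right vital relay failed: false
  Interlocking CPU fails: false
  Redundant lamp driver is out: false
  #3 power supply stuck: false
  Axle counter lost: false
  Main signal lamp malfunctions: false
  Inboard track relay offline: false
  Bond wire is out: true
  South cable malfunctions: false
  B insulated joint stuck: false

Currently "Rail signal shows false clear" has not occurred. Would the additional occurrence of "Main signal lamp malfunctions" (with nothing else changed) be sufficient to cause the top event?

Counterfactual: set "Main signal lamp malfunctions" to occurred.
Track circuit fails [OR]: Axle counter lost=not, B insulated joint stuck=not → no input occurs → does not occur.
Interlocking logic lost [OR]: Inboard track relay offline=not, Main signal lamp malfunctions=occurs, South cable malfunctions=not → at least one input occurs → occurs.
Vital path down [OR]: Track circuit fails=not, #3 power supply stuck=not, Interlocking logic lost=occurs → at least one input occurs → occurs.
Detection branch unavailable [OR]: Redundant lamp driver is out=not, Interlocking CPU fails=not, Right vital relay failed=not, Bond wire is out=occurs → at least one input occurs → occurs.
Rail signal shows false clear [AND]: Vital path down=occurs, Detection branch unavailable=occurs → all inputs occur → occurs.

Yes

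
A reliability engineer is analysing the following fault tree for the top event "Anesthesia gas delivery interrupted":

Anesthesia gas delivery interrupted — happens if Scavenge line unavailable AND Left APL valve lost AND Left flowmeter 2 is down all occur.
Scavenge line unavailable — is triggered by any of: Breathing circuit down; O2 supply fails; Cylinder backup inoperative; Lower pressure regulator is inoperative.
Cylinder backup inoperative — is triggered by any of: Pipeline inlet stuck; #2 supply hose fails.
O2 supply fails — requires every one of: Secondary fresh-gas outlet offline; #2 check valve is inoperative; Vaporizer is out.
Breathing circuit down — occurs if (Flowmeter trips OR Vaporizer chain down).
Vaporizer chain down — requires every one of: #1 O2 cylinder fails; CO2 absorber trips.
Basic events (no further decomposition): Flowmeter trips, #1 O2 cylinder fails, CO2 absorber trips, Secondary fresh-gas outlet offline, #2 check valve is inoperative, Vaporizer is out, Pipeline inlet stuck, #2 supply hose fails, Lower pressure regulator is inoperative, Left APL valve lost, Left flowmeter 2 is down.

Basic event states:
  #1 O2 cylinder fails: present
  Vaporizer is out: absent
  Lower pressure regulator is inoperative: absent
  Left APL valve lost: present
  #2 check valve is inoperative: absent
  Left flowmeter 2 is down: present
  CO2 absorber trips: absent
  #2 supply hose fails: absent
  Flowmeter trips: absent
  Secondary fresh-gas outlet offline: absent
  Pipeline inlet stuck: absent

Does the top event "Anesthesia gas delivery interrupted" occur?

Vaporizer chain down [AND]: #1 O2 cylinder fails=occurs, CO2 absorber trips=not → not all inputs occur → does not occur.
Breathing circuit down [OR]: Flowmeter trips=not, Vaporizer chain down=not → no input occurs → does not occur.
O2 supply fails [AND]: Secondary fresh-gas outlet offline=not, #2 check valve is inoperative=not, Vaporizer is out=not → not all inputs occur → does not occur.
Cylinder backup inoperative [OR]: Pipeline inlet stuck=not, #2 supply hose fails=not → no input occurs → does not occur.
Scavenge line unavailable [OR]: Breathing circuit down=not, O2 supply fails=not, Cylinder backup inoperative=not, Lower pressure regulator is inoperative=not → no input occurs → does not occur.
Anesthesia gas delivery interrupted [AND]: Scavenge line unavailable=not, Left APL valve lost=occurs, Left flowmeter 2 is down=occurs → not all inputs occur → does not occur.

No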